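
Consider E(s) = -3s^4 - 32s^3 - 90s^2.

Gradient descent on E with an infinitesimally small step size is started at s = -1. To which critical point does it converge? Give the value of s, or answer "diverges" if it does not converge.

-3

E'(s) = -12s(s + 3)(s + 5), so E'(-1) = 96.
Gradient descent moves in the -E' direction, i.e. s is decreasing.
The nearest critical point in that direction is s = -3, where E'' = 72 > 0 (a local minimum). The iterate converges there.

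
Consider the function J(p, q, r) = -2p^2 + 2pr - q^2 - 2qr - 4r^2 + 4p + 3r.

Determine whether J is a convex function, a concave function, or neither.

J is quadratic, so its Hessian is the constant matrix H = [[-4, 0, 2], [0, -2, -2], [2, -2, -8]].
Leading principal minors: -4, 8, -40.
Signs alternate −, +, − ⇒ H ≺ 0 ⇒ concave.

concave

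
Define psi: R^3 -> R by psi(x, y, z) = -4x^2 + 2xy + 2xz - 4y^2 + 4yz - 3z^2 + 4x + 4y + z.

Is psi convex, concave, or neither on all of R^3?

psi is quadratic, so its Hessian is the constant matrix H = [[-8, 2, 2], [2, -8, 4], [2, 4, -6]].
Leading principal minors: -8, 60, -168.
Signs alternate −, +, − ⇒ H ≺ 0 ⇒ concave.

concave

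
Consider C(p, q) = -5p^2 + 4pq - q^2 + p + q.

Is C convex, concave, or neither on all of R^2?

C is quadratic, so its Hessian is the constant matrix H = [[-10, 4], [4, -2]].
det(H) = 4, tr(H) = -12.
det(H) > 0 and tr(H) < 0, so H is negative definite everywhere: concave.

concave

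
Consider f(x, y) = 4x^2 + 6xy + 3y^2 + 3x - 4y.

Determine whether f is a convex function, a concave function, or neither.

convex

f is quadratic, so its Hessian is the constant matrix H = [[8, 6], [6, 6]].
det(H) = 12, tr(H) = 14.
det(H) > 0 and tr(H) > 0, so H is positive definite everywhere: convex.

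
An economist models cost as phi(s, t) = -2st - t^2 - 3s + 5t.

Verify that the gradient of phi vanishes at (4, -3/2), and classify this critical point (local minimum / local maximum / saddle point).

∇phi = (-2t - 3, -2s - 2t + 5); substituting (4, -3/2) gives ∇phi = (0, 0), so (4, -3/2) is indeed a critical point.
The Hessian of phi is constant: H = [[0, -2], [-2, -2]].
det(H) = 0·(-2) − (-2)² = -4.
Since det(H) < 0, H is indefinite and the critical point is a saddle point.

saddle point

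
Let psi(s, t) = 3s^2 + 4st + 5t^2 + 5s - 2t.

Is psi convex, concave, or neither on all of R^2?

psi is quadratic, so its Hessian is the constant matrix H = [[6, 4], [4, 10]].
det(H) = 44, tr(H) = 16.
det(H) > 0 and tr(H) > 0, so H is positive definite everywhere: convex.

convex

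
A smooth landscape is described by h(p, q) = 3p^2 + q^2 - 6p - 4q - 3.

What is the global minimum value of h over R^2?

h(p,q) separates as A(p) + B(q) − 3, so its minimum is min A + min B − 3.
A'(p) = 6p - 6 vanishes at p ∈ {1}; B'(q) = 2q - 4 vanishes at q ∈ {2}.
Local minima of A (where A''>0): A(1)=-3. Local minima of B: B(2)=-4.
So the global minimum of h is A(1) + B(2) − 3 = -3 − 4 − 3 = -10, attained at (1, 2).

-10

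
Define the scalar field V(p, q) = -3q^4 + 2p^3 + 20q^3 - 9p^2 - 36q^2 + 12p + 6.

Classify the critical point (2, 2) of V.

The mixed partial ∂²V/∂p∂q is 0, so the Hessian at any point is diag(V_pp, V_qq) = diag(6(2p - 3), 12(-3q^2 + 10q - 6)).
At (2, 2): H = diag(6, 24).
Both eigenvalues are positive, so H is positive definite: a local minimum.

local minimum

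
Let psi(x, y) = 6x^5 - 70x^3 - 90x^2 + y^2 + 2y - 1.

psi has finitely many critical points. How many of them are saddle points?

psi separates as a function of x plus a function of y, so ∇psi=0 decouples.
∂psi/∂x = 30x(x - 3)(x + 1)(x + 2) = 0 at x ∈ {-2, -1, 0, 3}; ∂psi/∂y = 2(y + 1) = 0 at y ∈ {-1}.
The Hessian is diagonal: diag(psi_xx, psi_yy). Second derivatives: psi_xx(-2)=-300, psi_xx(-1)=120, psi_xx(0)=-180, psi_xx(3)=1800; psi_yy(-1)=2.
Saddle points occur where the two diagonal entries have opposite signs: (-2, -1), (0, -1). Count: 2.

2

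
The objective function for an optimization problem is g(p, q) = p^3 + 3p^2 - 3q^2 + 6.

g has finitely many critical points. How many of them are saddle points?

g separates as a function of p plus a function of q, so ∇g=0 decouples.
∂g/∂p = 3p(p + 2) = 0 at p ∈ {-2, 0}; ∂g/∂q = -6q = 0 at q ∈ {0}.
The Hessian is diagonal: diag(g_pp, g_qq). Second derivatives: g_pp(-2)=-6, g_pp(0)=6; g_qq(0)=-6.
Saddle points occur where the two diagonal entries have opposite signs: (0, 0). Count: 1.

1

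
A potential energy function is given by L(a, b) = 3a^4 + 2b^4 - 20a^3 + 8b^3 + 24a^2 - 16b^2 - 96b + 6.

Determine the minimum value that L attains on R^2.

L(a,b) separates as P(a) + Q(b) + 6, so its minimum is min P + min Q + 6.
P'(a) = 12a(a - 4)(a - 1) vanishes at a ∈ {0, 1, 4}; Q'(b) = 8(b - 2)(b + 2)(b + 3) vanishes at b ∈ {-3, -2, 2}.
Local minima of P (where P''>0): P(0)=0, P(4)=-128. Local minima of Q: Q(-3)=90, Q(2)=-160.
So the global minimum of L is P(4) + Q(2) + 6 = -128 − 160 + 6 = -282, attained at (4, 2).

-282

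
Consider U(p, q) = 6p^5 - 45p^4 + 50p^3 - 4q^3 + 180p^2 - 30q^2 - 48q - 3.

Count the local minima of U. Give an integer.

2

U separates as a function of p plus a function of q, so ∇U=0 decouples.
∂U/∂p = 30p(p - 4)(p - 3)(p + 1) = 0 at p ∈ {-1, 0, 3, 4}; ∂U/∂q = -12(q + 1)(q + 4) = 0 at q ∈ {-4, -1}.
The Hessian is diagonal: diag(U_pp, U_qq). Second derivatives: U_pp(-1)=-600, U_pp(0)=360, U_pp(3)=-360, U_pp(4)=600; U_qq(-4)=36, U_qq(-1)=-36.
Local minima occur where both diagonal entries positive: (0, -4), (4, -4). Count: 2.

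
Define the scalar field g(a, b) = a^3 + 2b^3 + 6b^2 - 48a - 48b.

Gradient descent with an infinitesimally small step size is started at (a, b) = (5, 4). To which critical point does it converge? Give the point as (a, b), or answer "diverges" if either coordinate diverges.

(4, 2)

g is separable, so gradient descent decouples: a follows -∂g/∂a, b follows -∂g/∂b.
∂g/∂a = 3(a - 4)(a + 4); at a=5 this is 27, so a decreases.
∂g/∂b = 6(b - 2)(b + 4); at b=4 this is 96, so b decreases.
a converges to its nearest critical value 4 (a local min of the a-part); b converges to 2. The iterate converges to (4, 2).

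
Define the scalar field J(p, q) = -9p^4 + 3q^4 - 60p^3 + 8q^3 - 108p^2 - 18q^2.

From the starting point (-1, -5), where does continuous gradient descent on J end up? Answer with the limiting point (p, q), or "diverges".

(-2, -3)

J is separable, so gradient descent decouples: p follows -∂J/∂p, q follows -∂J/∂q.
∂J/∂p = -36p(p + 2)(p + 3); at p=-1 this is 72, so p decreases.
∂J/∂q = 12q(q - 1)(q + 3); at q=-5 this is -720, so q increases.
p converges to its nearest critical value -2 (a local min of the p-part); q converges to -3. The iterate converges to (-2, -3).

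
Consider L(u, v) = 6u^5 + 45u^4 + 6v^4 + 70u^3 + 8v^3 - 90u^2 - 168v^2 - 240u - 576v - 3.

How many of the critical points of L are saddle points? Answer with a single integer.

6

L separates as a function of u plus a function of v, so ∇L=0 decouples.
∂L/∂u = 30(u - 1)(u + 1)(u + 2)(u + 4) = 0 at u ∈ {-4, -2, -1, 1}; ∂L/∂v = 24(v - 4)(v + 2)(v + 3) = 0 at v ∈ {-3, -2, 4}.
The Hessian is diagonal: diag(L_uu, L_vv). Second derivatives: L_uu(-4)=-900, L_uu(-2)=180, L_uu(-1)=-180, L_uu(1)=900; L_vv(-3)=168, L_vv(-2)=-144, L_vv(4)=1008.
Saddle points occur where the two diagonal entries have opposite signs: (-4, -3), (-4, 4), (-2, -2), (-1, -3), (-1, 4), (1, -2). Count: 6.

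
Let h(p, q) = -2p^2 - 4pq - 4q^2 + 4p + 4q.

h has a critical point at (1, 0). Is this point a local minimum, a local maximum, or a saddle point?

The Hessian of h is constant: H = [[-4, -4], [-4, -8]].
det(H) = (-4)·(-8) − (-4)² = 16.
det(H) > 0 and tr(H) = -12 < 0, so H is negative definite and the point is a local maximum.

local maximum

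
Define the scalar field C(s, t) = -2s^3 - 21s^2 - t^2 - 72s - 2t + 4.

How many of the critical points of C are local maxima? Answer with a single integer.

C separates as a function of s plus a function of t, so ∇C=0 decouples.
∂C/∂s = -6(s + 3)(s + 4) = 0 at s ∈ {-4, -3}; ∂C/∂t = -2(t + 1) = 0 at t ∈ {-1}.
The Hessian is diagonal: diag(C_ss, C_tt). Second derivatives: C_ss(-4)=6, C_ss(-3)=-6; C_tt(-1)=-2.
Local maxima occur where both diagonal entries negative: (-3, -1). Count: 1.

1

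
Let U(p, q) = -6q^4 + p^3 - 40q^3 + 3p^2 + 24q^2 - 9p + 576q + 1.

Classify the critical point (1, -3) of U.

The mixed partial ∂²U/∂p∂q is 0, so the Hessian at any point is diag(U_pp, U_qq) = diag(6(p + 1), 24(-3q^2 - 10q + 2)).
At (1, -3): H = diag(12, 120).
Both eigenvalues are positive, so H is positive definite: a local minimum.

local minimum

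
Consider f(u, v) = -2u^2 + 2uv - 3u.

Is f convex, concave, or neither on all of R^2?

neither

f is quadratic, so its Hessian is the constant matrix H = [[-4, 2], [2, 0]].
det(H) = -4, tr(H) = -4.
det(H) < 0, so H is indefinite: neither convex nor concave.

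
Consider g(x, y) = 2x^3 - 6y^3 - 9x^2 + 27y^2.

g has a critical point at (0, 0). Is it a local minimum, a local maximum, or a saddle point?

saddle point

The mixed partial ∂²g/∂x∂y is 0, so the Hessian at any point is diag(g_xx, g_yy) = diag(6(2x - 3), 18(-2y + 3)).
At (0, 0): H = diag(-18, 54).
The eigenvalues have opposite signs, so H is indefinite: a saddle point.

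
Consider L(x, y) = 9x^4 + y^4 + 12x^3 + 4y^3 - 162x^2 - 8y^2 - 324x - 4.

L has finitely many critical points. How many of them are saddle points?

L separates as a function of x plus a function of y, so ∇L=0 decouples.
∂L/∂x = 36(x - 3)(x + 1)(x + 3) = 0 at x ∈ {-3, -1, 3}; ∂L/∂y = 4y(y - 1)(y + 4) = 0 at y ∈ {-4, 0, 1}.
The Hessian is diagonal: diag(L_xx, L_yy). Second derivatives: L_xx(-3)=432, L_xx(-1)=-288, L_xx(3)=864; L_yy(-4)=80, L_yy(0)=-16, L_yy(1)=20.
Saddle points occur where the two diagonal entries have opposite signs: (-3, 0), (-1, -4), (-1, 1), (3, 0). Count: 4.

4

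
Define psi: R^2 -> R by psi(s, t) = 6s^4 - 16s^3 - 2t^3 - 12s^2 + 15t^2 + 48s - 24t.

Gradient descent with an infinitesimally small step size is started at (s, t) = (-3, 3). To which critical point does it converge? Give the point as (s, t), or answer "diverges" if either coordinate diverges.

(-1, 1)

psi is separable, so gradient descent decouples: s follows -∂psi/∂s, t follows -∂psi/∂t.
∂psi/∂s = 24(s - 2)(s - 1)(s + 1); at s=-3 this is -960, so s increases.
∂psi/∂t = -6(t - 4)(t - 1); at t=3 this is 12, so t decreases.
s converges to its nearest critical value -1 (a local min of the s-part); t converges to 1. The iterate converges to (-1, 1).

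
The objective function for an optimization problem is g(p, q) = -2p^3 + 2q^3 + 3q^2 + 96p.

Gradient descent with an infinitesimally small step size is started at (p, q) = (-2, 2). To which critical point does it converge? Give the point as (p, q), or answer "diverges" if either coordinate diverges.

(-4, 0)

g is separable, so gradient descent decouples: p follows -∂g/∂p, q follows -∂g/∂q.
∂g/∂p = -6(p - 4)(p + 4); at p=-2 this is 72, so p decreases.
∂g/∂q = 6q(q + 1); at q=2 this is 36, so q decreases.
p converges to its nearest critical value -4 (a local min of the p-part); q converges to 0. The iterate converges to (-4, 0).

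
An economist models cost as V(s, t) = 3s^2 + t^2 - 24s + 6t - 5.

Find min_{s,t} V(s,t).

V(s,t) separates as P(s) + Q(t) − 5, so its minimum is min P + min Q − 5.
P'(s) = 6s - 24 vanishes at s ∈ {4}; Q'(t) = 2(t + 3) vanishes at t ∈ {-3}.
Local minima of P (where P''>0): P(4)=-48. Local minima of Q: Q(-3)=-9.
So the global minimum of V is P(4) + Q(-3) − 5 = -48 − 9 − 5 = -62, attained at (4, -3).

-62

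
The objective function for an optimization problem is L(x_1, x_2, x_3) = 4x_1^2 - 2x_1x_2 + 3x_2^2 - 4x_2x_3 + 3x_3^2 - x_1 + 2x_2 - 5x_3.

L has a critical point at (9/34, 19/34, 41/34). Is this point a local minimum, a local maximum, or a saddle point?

local minimum

The Hessian is constant: H = [[8, -2, 0], [-2, 6, -4], [0, -4, 6]].
Leading principal minors: Δ₁ = 8, Δ₂ = 44, Δ₃ = 136.
All leading minors are positive, so H is positive definite: a local minimum.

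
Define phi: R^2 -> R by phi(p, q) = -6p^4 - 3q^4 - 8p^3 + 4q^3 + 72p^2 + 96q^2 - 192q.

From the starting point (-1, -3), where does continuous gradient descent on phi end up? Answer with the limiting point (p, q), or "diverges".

(0, 1)

phi is separable, so gradient descent decouples: p follows -∂phi/∂p, q follows -∂phi/∂q.
∂phi/∂p = -24p(p - 2)(p + 3); at p=-1 this is -144, so p increases.
∂phi/∂q = -12(q - 4)(q - 1)(q + 4); at q=-3 this is -336, so q increases.
p converges to its nearest critical value 0 (a local min of the p-part); q converges to 1. The iterate converges to (0, 1).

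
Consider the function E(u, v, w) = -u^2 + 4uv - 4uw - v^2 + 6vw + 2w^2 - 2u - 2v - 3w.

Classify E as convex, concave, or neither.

E is quadratic, so its Hessian is the constant matrix H = [[-2, 4, -4], [4, -2, 6], [-4, 6, 4]].
Leading principal minors: -2, -12, -136.
Neither pattern holds ⇒ H is indefinite ⇒ neither convex nor concave.

neither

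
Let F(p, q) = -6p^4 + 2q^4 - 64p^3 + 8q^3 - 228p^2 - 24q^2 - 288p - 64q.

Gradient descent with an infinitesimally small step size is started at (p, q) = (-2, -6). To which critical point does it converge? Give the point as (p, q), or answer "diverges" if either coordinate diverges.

F is separable, so gradient descent decouples: p follows -∂F/∂p, q follows -∂F/∂q.
∂F/∂p = -24(p + 1)(p + 3)(p + 4); at p=-2 this is 48, so p decreases.
∂F/∂q = 8(q - 2)(q + 1)(q + 4); at q=-6 this is -640, so q increases.
p converges to its nearest critical value -3 (a local min of the p-part); q converges to -4. The iterate converges to (-3, -4).

(-3, -4)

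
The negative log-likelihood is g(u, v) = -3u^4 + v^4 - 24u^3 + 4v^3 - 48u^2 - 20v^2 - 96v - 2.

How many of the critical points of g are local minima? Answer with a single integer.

g separates as a function of u plus a function of v, so ∇g=0 decouples.
∂g/∂u = -12u(u + 2)(u + 4) = 0 at u ∈ {-4, -2, 0}; ∂g/∂v = 4(v - 3)(v + 2)(v + 4) = 0 at v ∈ {-4, -2, 3}.
The Hessian is diagonal: diag(g_uu, g_vv). Second derivatives: g_uu(-4)=-96, g_uu(-2)=48, g_uu(0)=-96; g_vv(-4)=56, g_vv(-2)=-40, g_vv(3)=140.
Local minima occur where both diagonal entries positive: (-2, -4), (-2, 3). Count: 2.

2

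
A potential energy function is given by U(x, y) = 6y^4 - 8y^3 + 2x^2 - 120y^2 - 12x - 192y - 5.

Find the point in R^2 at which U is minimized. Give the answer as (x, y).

(3, 4)

U(x,y) separates as P(x) + Q(y) − 5, so its minimum is min P + min Q − 5.
P'(x) = 4x - 12 vanishes at x ∈ {3}; Q'(y) = 24(y - 4)(y + 1)(y + 2) vanishes at y ∈ {-2, -1, 4}.
Local minima of P (where P''>0): P(3)=-18. Local minima of Q: Q(-2)=64, Q(4)=-1664.
So the global minimum of U is P(3) + Q(4) − 5 = -18 − 1664 − 5 = -1687, attained at (3, 4).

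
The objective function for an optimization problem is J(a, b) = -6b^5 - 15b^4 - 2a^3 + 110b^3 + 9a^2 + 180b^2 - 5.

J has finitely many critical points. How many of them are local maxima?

2

J separates as a function of a plus a function of b, so ∇J=0 decouples.
∂J/∂a = -6a(a - 3) = 0 at a ∈ {0, 3}; ∂J/∂b = -30b(b - 3)(b + 1)(b + 4) = 0 at b ∈ {-4, -1, 0, 3}.
The Hessian is diagonal: diag(J_aa, J_bb). Second derivatives: J_aa(0)=18, J_aa(3)=-18; J_bb(-4)=2520, J_bb(-1)=-360, J_bb(0)=360, J_bb(3)=-2520.
Local maxima occur where both diagonal entries negative: (3, -1), (3, 3). Count: 2.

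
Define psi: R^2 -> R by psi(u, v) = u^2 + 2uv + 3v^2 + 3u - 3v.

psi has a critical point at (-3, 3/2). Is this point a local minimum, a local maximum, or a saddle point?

The Hessian of psi is constant: H = [[2, 2], [2, 6]].
det(H) = 2·6 − 2² = 8.
det(H) > 0 and tr(H) = 8 > 0, so H is positive definite and the point is a local minimum.

local minimum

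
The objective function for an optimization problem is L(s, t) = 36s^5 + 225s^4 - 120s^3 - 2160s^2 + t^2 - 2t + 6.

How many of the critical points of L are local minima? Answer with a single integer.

2

L separates as a function of s plus a function of t, so ∇L=0 decouples.
∂L/∂s = 180s(s - 2)(s + 3)(s + 4) = 0 at s ∈ {-4, -3, 0, 2}; ∂L/∂t = 2(t - 1) = 0 at t ∈ {1}.
The Hessian is diagonal: diag(L_ss, L_tt). Second derivatives: L_ss(-4)=-4320, L_ss(-3)=2700, L_ss(0)=-4320, L_ss(2)=10800; L_tt(1)=2.
Local minima occur where both diagonal entries positive: (-3, 1), (2, 1). Count: 2.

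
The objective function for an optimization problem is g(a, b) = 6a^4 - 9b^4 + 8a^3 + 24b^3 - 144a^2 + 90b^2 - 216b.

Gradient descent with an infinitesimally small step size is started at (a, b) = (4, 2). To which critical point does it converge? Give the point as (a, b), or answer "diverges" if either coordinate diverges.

g is separable, so gradient descent decouples: a follows -∂g/∂a, b follows -∂g/∂b.
∂g/∂a = 24a(a - 3)(a + 4); at a=4 this is 768, so a decreases.
∂g/∂b = -36(b - 3)(b - 1)(b + 2); at b=2 this is 144, so b decreases.
a converges to its nearest critical value 3 (a local min of the a-part); b converges to 1. The iterate converges to (3, 1).

(3, 1)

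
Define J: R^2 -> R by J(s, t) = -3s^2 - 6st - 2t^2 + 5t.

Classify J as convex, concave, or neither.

J is quadratic, so its Hessian is the constant matrix H = [[-6, -6], [-6, -4]].
det(H) = -12, tr(H) = -10.
det(H) < 0, so H is indefinite: neither convex nor concave.

neither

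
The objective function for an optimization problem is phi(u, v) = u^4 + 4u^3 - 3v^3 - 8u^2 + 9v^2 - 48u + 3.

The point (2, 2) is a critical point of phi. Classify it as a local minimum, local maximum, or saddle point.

The mixed partial ∂²phi/∂u∂v is 0, so the Hessian at any point is diag(phi_uu, phi_vv) = diag(4(3u^2 + 6u - 4), 18(-v + 1)).
At (2, 2): H = diag(80, -18).
The eigenvalues have opposite signs, so H is indefinite: a saddle point.

saddle point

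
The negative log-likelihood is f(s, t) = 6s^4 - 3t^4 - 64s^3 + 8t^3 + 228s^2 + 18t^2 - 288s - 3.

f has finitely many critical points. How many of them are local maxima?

f separates as a function of s plus a function of t, so ∇f=0 decouples.
∂f/∂s = 24(s - 4)(s - 3)(s - 1) = 0 at s ∈ {1, 3, 4}; ∂f/∂t = -12t(t - 3)(t + 1) = 0 at t ∈ {-1, 0, 3}.
The Hessian is diagonal: diag(f_ss, f_tt). Second derivatives: f_ss(1)=144, f_ss(3)=-48, f_ss(4)=72; f_tt(-1)=-48, f_tt(0)=36, f_tt(3)=-144.
Local maxima occur where both diagonal entries negative: (3, -1), (3, 3). Count: 2.

2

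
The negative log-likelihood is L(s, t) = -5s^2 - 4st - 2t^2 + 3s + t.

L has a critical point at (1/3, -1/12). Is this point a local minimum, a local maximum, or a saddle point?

The Hessian of L is constant: H = [[-10, -4], [-4, -4]].
det(H) = (-10)·(-4) − (-4)² = 24.
det(H) > 0 and tr(H) = -14 < 0, so H is negative definite and the point is a local maximum.

local maximum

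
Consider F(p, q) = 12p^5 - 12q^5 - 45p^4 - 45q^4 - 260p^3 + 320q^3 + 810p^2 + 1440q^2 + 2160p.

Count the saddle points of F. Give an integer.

8

F separates as a function of p plus a function of q, so ∇F=0 decouples.
∂F/∂p = 60(p - 4)(p - 3)(p + 1)(p + 3) = 0 at p ∈ {-3, -1, 3, 4}; ∂F/∂q = -60q(q - 4)(q + 3)(q + 4) = 0 at q ∈ {-4, -3, 0, 4}.
The Hessian is diagonal: diag(F_pp, F_qq). Second derivatives: F_pp(-3)=-5040, F_pp(-1)=2400, F_pp(3)=-1440, F_pp(4)=2100; F_qq(-4)=1920, F_qq(-3)=-1260, F_qq(0)=2880, F_qq(4)=-13440.
Saddle points occur where the two diagonal entries have opposite signs: (-3, -4), (-3, 0), (-1, -3), (-1, 4), (3, -4), (3, 0), (4, -3), (4, 4). Count: 8.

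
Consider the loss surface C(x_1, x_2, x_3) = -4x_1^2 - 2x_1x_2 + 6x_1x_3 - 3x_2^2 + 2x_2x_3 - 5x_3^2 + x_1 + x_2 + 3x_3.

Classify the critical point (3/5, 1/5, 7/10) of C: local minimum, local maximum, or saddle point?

The Hessian is constant: H = [[-8, -2, 6], [-2, -6, 2], [6, 2, -10]].
Leading principal minors: Δ₁ = -8, Δ₂ = 44, Δ₃ = -240.
The minors alternate sign starting negative (−, +, −), so H is negative definite: a local maximum.

local maximum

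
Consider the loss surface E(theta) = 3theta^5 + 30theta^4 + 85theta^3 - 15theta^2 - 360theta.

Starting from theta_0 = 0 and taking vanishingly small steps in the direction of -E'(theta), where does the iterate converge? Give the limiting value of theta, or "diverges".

1

E'(theta) = 15(theta - 1)(theta + 2)(theta + 3)(theta + 4), so E'(0) = -360.
Gradient descent moves in the -E' direction, i.e. theta is increasing.
The nearest critical point in that direction is theta = 1, where E'' = 900 > 0 (a local minimum). The iterate converges there.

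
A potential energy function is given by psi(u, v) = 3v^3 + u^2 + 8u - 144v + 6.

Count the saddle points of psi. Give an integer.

1

psi separates as a function of u plus a function of v, so ∇psi=0 decouples.
∂psi/∂u = 2(u + 4) = 0 at u ∈ {-4}; ∂psi/∂v = 9(v - 4)(v + 4) = 0 at v ∈ {-4, 4}.
The Hessian is diagonal: diag(psi_uu, psi_vv). Second derivatives: psi_uu(-4)=2; psi_vv(-4)=-72, psi_vv(4)=72.
Saddle points occur where the two diagonal entries have opposite signs: (-4, -4). Count: 1.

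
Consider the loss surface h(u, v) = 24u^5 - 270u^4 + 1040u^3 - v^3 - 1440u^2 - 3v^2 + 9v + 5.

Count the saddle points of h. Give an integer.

h separates as a function of u plus a function of v, so ∇h=0 decouples.
∂h/∂u = 120u(u - 4)(u - 3)(u - 2) = 0 at u ∈ {0, 2, 3, 4}; ∂h/∂v = -3(v - 1)(v + 3) = 0 at v ∈ {-3, 1}.
The Hessian is diagonal: diag(h_uu, h_vv). Second derivatives: h_uu(0)=-2880, h_uu(2)=480, h_uu(3)=-360, h_uu(4)=960; h_vv(-3)=12, h_vv(1)=-12.
Saddle points occur where the two diagonal entries have opposite signs: (0, -3), (2, 1), (3, -3), (4, 1). Count: 4.

4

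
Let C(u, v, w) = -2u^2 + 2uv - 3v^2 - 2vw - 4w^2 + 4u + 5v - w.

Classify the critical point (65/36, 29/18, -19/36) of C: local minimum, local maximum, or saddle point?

The Hessian is constant: H = [[-4, 2, 0], [2, -6, -2], [0, -2, -8]].
Leading principal minors: Δ₁ = -4, Δ₂ = 20, Δ₃ = -144.
The minors alternate sign starting negative (−, +, −), so H is negative definite: a local maximum.

local maximum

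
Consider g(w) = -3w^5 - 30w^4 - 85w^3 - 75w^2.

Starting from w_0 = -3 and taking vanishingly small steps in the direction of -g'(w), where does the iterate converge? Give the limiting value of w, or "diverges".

g'(w) = -15w(w + 1)(w + 2)(w + 5), so g'(-3) = 180.
Gradient descent moves in the -g' direction, i.e. w is decreasing.
The nearest critical point in that direction is w = -5, where g'' = 900 > 0 (a local minimum). The iterate converges there.

-5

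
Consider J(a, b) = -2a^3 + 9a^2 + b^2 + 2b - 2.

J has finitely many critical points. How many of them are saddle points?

1

J separates as a function of a plus a function of b, so ∇J=0 decouples.
∂J/∂a = -6a(a - 3) = 0 at a ∈ {0, 3}; ∂J/∂b = 2(b + 1) = 0 at b ∈ {-1}.
The Hessian is diagonal: diag(J_aa, J_bb). Second derivatives: J_aa(0)=18, J_aa(3)=-18; J_bb(-1)=2.
Saddle points occur where the two diagonal entries have opposite signs: (3, -1). Count: 1.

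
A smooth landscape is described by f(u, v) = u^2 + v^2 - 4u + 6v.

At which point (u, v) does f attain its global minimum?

(2, -3)

f(u,v) separates as P(u) + Q(v), so its minimum is min P + min Q.
P'(u) = 2u - 4 vanishes at u ∈ {2}; Q'(v) = 2v + 6 vanishes at v ∈ {-3}.
Local minima of P (where P''>0): P(2)=-4. Local minima of Q: Q(-3)=-9.
So the global minimum of f is P(2) + Q(-3) = -4 − 9 = -13, attained at (2, -3).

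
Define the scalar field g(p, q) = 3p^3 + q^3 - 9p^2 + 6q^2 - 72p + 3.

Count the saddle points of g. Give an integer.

g separates as a function of p plus a function of q, so ∇g=0 decouples.
∂g/∂p = 9(p - 4)(p + 2) = 0 at p ∈ {-2, 4}; ∂g/∂q = 3q(q + 4) = 0 at q ∈ {-4, 0}.
The Hessian is diagonal: diag(g_pp, g_qq). Second derivatives: g_pp(-2)=-54, g_pp(4)=54; g_qq(-4)=-12, g_qq(0)=12.
Saddle points occur where the two diagonal entries have opposite signs: (-2, 0), (4, -4). Count: 2.

2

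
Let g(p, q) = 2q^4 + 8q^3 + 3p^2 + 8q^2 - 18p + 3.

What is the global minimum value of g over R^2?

g(p,q) separates as A(p) + B(q) + 3, so its minimum is min A + min B + 3.
A'(p) = 6p - 18 vanishes at p ∈ {3}; B'(q) = 8q(q + 1)(q + 2) vanishes at q ∈ {-2, -1, 0}.
Local minima of A (where A''>0): A(3)=-27. Local minima of B: B(-2)=0, B(0)=0.
So the global minimum of g is A(3) + B(-2) + 3 = -27 + 0 + 3 = -24, attained at (3, -2).

-24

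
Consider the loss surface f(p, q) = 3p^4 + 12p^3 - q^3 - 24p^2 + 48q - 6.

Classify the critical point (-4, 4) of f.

The mixed partial ∂²f/∂p∂q is 0, so the Hessian at any point is diag(f_pp, f_qq) = diag(12(3p^2 + 6p - 4), -6q).
At (-4, 4): H = diag(240, -24).
The eigenvalues have opposite signs, so H is indefinite: a saddle point.

saddle point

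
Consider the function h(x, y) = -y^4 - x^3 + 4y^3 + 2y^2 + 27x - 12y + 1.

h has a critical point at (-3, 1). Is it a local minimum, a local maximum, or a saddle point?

The mixed partial ∂²h/∂x∂y is 0, so the Hessian at any point is diag(h_xx, h_yy) = diag(-6x, 4(-3y^2 + 6y + 1)).
At (-3, 1): H = diag(18, 16).
Both eigenvalues are positive, so H is positive definite: a local minimum.

local minimum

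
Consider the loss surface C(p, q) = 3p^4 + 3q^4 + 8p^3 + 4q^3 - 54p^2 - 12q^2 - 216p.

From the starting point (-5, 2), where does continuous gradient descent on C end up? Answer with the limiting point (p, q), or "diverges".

(-3, 1)

C is separable, so gradient descent decouples: p follows -∂C/∂p, q follows -∂C/∂q.
∂C/∂p = 12(p - 3)(p + 2)(p + 3); at p=-5 this is -576, so p increases.
∂C/∂q = 12q(q - 1)(q + 2); at q=2 this is 96, so q decreases.
p converges to its nearest critical value -3 (a local min of the p-part); q converges to 1. The iterate converges to (-3, 1).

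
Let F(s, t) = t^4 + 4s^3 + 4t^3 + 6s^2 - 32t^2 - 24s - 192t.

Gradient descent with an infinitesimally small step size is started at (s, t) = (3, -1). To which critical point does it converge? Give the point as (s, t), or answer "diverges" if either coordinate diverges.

F is separable, so gradient descent decouples: s follows -∂F/∂s, t follows -∂F/∂t.
∂F/∂s = 12(s - 1)(s + 2); at s=3 this is 120, so s decreases.
∂F/∂t = 4(t - 4)(t + 3)(t + 4); at t=-1 this is -120, so t increases.
s converges to its nearest critical value 1 (a local min of the s-part); t converges to 4. The iterate converges to (1, 4).

(1, 4)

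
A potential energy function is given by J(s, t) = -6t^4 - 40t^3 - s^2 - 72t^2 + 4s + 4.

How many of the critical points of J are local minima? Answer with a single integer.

0

J separates as a function of s plus a function of t, so ∇J=0 decouples.
∂J/∂s = -2(s - 2) = 0 at s ∈ {2}; ∂J/∂t = -24t(t + 2)(t + 3) = 0 at t ∈ {-3, -2, 0}.
The Hessian is diagonal: diag(J_ss, J_tt). Second derivatives: J_ss(2)=-2; J_tt(-3)=-72, J_tt(-2)=48, J_tt(0)=-144.
Local minima occur where both diagonal entries positive: none. Count: 0.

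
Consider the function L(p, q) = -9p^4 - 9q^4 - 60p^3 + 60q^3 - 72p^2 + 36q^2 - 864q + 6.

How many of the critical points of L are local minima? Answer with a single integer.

1

L separates as a function of p plus a function of q, so ∇L=0 decouples.
∂L/∂p = -36p(p + 1)(p + 4) = 0 at p ∈ {-4, -1, 0}; ∂L/∂q = -36(q - 4)(q - 3)(q + 2) = 0 at q ∈ {-2, 3, 4}.
The Hessian is diagonal: diag(L_pp, L_qq). Second derivatives: L_pp(-4)=-432, L_pp(-1)=108, L_pp(0)=-144; L_qq(-2)=-1080, L_qq(3)=180, L_qq(4)=-216.
Local minima occur where both diagonal entries positive: (-1, 3). Count: 1.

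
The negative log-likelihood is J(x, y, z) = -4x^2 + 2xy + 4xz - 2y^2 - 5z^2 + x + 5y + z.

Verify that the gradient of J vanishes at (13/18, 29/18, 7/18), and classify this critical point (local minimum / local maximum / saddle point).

∇J = (-8x + 2y + 4z + 1, 2x - 4y + 5, 4x - 10z + 1); substituting (13/18, 29/18, 7/18) gives ∇J = (0, 0, 0), so (13/18, 29/18, 7/18) is indeed a critical point.
The Hessian is constant: H = [[-8, 2, 4], [2, -4, 0], [4, 0, -10]].
Leading principal minors: Δ₁ = -8, Δ₂ = 28, Δ₃ = -216.
The minors alternate sign starting negative (−, +, −), so H is negative definite: a local maximum.

local maximum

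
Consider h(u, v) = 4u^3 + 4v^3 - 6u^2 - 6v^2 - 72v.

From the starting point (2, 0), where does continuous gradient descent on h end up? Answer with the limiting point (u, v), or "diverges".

h is separable, so gradient descent decouples: u follows -∂h/∂u, v follows -∂h/∂v.
∂h/∂u = 12u(u - 1); at u=2 this is 24, so u decreases.
∂h/∂v = 12(v - 3)(v + 2); at v=0 this is -72, so v increases.
u converges to its nearest critical value 1 (a local min of the u-part); v converges to 3. The iterate converges to (1, 3).

(1, 3)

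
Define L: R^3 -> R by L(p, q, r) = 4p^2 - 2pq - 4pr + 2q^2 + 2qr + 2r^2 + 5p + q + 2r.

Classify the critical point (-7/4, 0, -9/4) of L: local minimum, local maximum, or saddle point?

local minimum

The Hessian is constant: H = [[8, -2, -4], [-2, 4, 2], [-4, 2, 4]].
Leading principal minors: Δ₁ = 8, Δ₂ = 28, Δ₃ = 48.
All leading minors are positive, so H is positive definite: a local minimum.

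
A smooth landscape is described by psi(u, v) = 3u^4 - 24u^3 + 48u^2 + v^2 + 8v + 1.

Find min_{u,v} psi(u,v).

psi(u,v) separates as P(u) + Q(v) + 1, so its minimum is min P + min Q + 1.
P'(u) = 12u(u - 4)(u - 2) vanishes at u ∈ {0, 2, 4}; Q'(v) = 2v + 8 vanishes at v ∈ {-4}.
Local minima of P (where P''>0): P(0)=0, P(4)=0. Local minima of Q: Q(-4)=-16.
So the global minimum of psi is P(0) + Q(-4) + 1 = 0 − 16 + 1 = -15, attained at (0, -4).

-15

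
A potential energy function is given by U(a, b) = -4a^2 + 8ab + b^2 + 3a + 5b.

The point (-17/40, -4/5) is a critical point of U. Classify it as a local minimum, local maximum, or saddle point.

The Hessian of U is constant: H = [[-8, 8], [8, 2]].
det(H) = (-8)·2 − 8² = -80.
Since det(H) < 0, H is indefinite and the critical point is a saddle point.

saddle point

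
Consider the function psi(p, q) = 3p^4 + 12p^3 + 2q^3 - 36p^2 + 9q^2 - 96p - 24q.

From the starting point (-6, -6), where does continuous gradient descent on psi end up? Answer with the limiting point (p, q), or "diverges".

psi is separable, so gradient descent decouples: p follows -∂psi/∂p, q follows -∂psi/∂q.
∂psi/∂p = 12(p - 2)(p + 1)(p + 4); at p=-6 this is -960, so p increases.
∂psi/∂q = 6(q - 1)(q + 4); at q=-6 this is 84, so q decreases.
The q-coordinate has no critical point in that direction and runs off to infinity.

diverges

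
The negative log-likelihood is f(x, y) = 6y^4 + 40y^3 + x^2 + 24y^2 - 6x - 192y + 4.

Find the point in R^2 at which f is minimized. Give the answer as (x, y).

(3, 1)

f(x,y) separates as P(x) + Q(y) + 4, so its minimum is min P + min Q + 4.
P'(x) = 2x - 6 vanishes at x ∈ {3}; Q'(y) = 24(y - 1)(y + 2)(y + 4) vanishes at y ∈ {-4, -2, 1}.
Local minima of P (where P''>0): P(3)=-9. Local minima of Q: Q(-4)=128, Q(1)=-122.
So the global minimum of f is P(3) + Q(1) + 4 = -9 − 122 + 4 = -127, attained at (3, 1).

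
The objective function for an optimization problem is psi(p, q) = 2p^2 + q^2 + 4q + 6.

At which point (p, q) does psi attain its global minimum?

(0, -2)

psi(p,q) separates as A(p) + B(q) + 6, so its minimum is min A + min B + 6.
A'(p) = 4p vanishes at p ∈ {0}; B'(q) = 2q + 4 vanishes at q ∈ {-2}.
Local minima of A (where A''>0): A(0)=0. Local minima of B: B(-2)=-4.
So the global minimum of psi is A(0) + B(-2) + 6 = 0 − 4 + 6 = 2, attained at (0, -2).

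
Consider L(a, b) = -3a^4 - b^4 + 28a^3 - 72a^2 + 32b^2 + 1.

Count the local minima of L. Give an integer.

1

L separates as a function of a plus a function of b, so ∇L=0 decouples.
∂L/∂a = -12a(a - 4)(a - 3) = 0 at a ∈ {0, 3, 4}; ∂L/∂b = -4b(b - 4)(b + 4) = 0 at b ∈ {-4, 0, 4}.
The Hessian is diagonal: diag(L_aa, L_bb). Second derivatives: L_aa(0)=-144, L_aa(3)=36, L_aa(4)=-48; L_bb(-4)=-128, L_bb(0)=64, L_bb(4)=-128.
Local minima occur where both diagonal entries positive: (3, 0). Count: 1.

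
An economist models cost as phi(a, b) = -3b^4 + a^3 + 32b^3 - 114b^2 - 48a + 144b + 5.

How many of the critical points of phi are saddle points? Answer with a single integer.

3

phi separates as a function of a plus a function of b, so ∇phi=0 decouples.
∂phi/∂a = 3(a - 4)(a + 4) = 0 at a ∈ {-4, 4}; ∂phi/∂b = -12(b - 4)(b - 3)(b - 1) = 0 at b ∈ {1, 3, 4}.
The Hessian is diagonal: diag(phi_aa, phi_bb). Second derivatives: phi_aa(-4)=-24, phi_aa(4)=24; phi_bb(1)=-72, phi_bb(3)=24, phi_bb(4)=-36.
Saddle points occur where the two diagonal entries have opposite signs: (-4, 3), (4, 1), (4, 4). Count: 3.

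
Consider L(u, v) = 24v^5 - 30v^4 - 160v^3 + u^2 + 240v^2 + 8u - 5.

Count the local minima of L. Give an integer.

L separates as a function of u plus a function of v, so ∇L=0 decouples.
∂L/∂u = 2(u + 4) = 0 at u ∈ {-4}; ∂L/∂v = 120v(v - 2)(v - 1)(v + 2) = 0 at v ∈ {-2, 0, 1, 2}.
The Hessian is diagonal: diag(L_uu, L_vv). Second derivatives: L_uu(-4)=2; L_vv(-2)=-2880, L_vv(0)=480, L_vv(1)=-360, L_vv(2)=960.
Local minima occur where both diagonal entries positive: (-4, 0), (-4, 2). Count: 2.

2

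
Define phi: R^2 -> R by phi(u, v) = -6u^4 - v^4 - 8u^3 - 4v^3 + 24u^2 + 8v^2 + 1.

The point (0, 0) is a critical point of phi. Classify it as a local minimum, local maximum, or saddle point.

local minimum

The mixed partial ∂²phi/∂u∂v is 0, so the Hessian at any point is diag(phi_uu, phi_vv) = diag(24(-3u^2 - 2u + 2), 4(-3v^2 - 6v + 4)).
At (0, 0): H = diag(48, 16).
Both eigenvalues are positive, so H is positive definite: a local minimum.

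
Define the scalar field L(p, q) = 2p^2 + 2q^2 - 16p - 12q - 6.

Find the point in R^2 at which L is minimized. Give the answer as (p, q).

(4, 3)

L(p,q) separates as A(p) + B(q) − 6, so its minimum is min A + min B − 6.
A'(p) = 4p - 16 vanishes at p ∈ {4}; B'(q) = 4q - 12 vanishes at q ∈ {3}.
Local minima of A (where A''>0): A(4)=-32. Local minima of B: B(3)=-18.
So the global minimum of L is A(4) + B(3) − 6 = -32 − 18 − 6 = -56, attained at (4, 3).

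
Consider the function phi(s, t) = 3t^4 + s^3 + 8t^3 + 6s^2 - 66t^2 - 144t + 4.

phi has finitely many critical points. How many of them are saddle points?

phi separates as a function of s plus a function of t, so ∇phi=0 decouples.
∂phi/∂s = 3s(s + 4) = 0 at s ∈ {-4, 0}; ∂phi/∂t = 12(t - 3)(t + 1)(t + 4) = 0 at t ∈ {-4, -1, 3}.
The Hessian is diagonal: diag(phi_ss, phi_tt). Second derivatives: phi_ss(-4)=-12, phi_ss(0)=12; phi_tt(-4)=252, phi_tt(-1)=-144, phi_tt(3)=336.
Saddle points occur where the two diagonal entries have opposite signs: (-4, -4), (-4, 3), (0, -1). Count: 3.

3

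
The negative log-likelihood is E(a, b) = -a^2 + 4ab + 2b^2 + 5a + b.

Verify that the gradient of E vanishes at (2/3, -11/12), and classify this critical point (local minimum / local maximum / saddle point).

saddle point

∇E = (-2a + 4b + 5, 4a + 4b + 1); substituting (2/3, -11/12) gives ∇E = (0, 0), so (2/3, -11/12) is indeed a critical point.
The Hessian of E is constant: H = [[-2, 4], [4, 4]].
det(H) = (-2)·4 − 4² = -24.
Since det(H) < 0, H is indefinite and the critical point is a saddle point.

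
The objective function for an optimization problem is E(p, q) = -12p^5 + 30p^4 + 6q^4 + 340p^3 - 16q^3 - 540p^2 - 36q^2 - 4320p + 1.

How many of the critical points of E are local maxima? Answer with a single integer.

2

E separates as a function of p plus a function of q, so ∇E=0 decouples.
∂E/∂p = -60(p - 4)(p - 3)(p + 2)(p + 3) = 0 at p ∈ {-3, -2, 3, 4}; ∂E/∂q = 24q(q - 3)(q + 1) = 0 at q ∈ {-1, 0, 3}.
The Hessian is diagonal: diag(E_pp, E_qq). Second derivatives: E_pp(-3)=2520, E_pp(-2)=-1800, E_pp(3)=1800, E_pp(4)=-2520; E_qq(-1)=96, E_qq(0)=-72, E_qq(3)=288.
Local maxima occur where both diagonal entries negative: (-2, 0), (4, 0). Count: 2.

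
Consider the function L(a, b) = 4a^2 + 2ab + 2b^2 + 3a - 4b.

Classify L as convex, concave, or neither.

L is quadratic, so its Hessian is the constant matrix H = [[8, 2], [2, 4]].
det(H) = 28, tr(H) = 12.
det(H) > 0 and tr(H) > 0, so H is positive definite everywhere: convex.

convex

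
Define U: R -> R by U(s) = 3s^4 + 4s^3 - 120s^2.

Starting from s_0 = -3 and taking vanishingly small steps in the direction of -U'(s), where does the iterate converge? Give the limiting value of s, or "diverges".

-5

U'(s) = 12s(s - 4)(s + 5), so U'(-3) = 504.
Gradient descent moves in the -U' direction, i.e. s is decreasing.
The nearest critical point in that direction is s = -5, where U'' = 540 > 0 (a local minimum). The iterate converges there.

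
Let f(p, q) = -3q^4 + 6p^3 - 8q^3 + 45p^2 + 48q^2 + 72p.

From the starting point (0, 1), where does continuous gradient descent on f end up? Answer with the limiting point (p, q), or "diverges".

(-1, 0)

f is separable, so gradient descent decouples: p follows -∂f/∂p, q follows -∂f/∂q.
∂f/∂p = 18(p + 1)(p + 4); at p=0 this is 72, so p decreases.
∂f/∂q = -12q(q - 2)(q + 4); at q=1 this is 60, so q decreases.
p converges to its nearest critical value -1 (a local min of the p-part); q converges to 0. The iterate converges to (-1, 0).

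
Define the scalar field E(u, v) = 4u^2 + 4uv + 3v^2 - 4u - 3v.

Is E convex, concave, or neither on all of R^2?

E is quadratic, so its Hessian is the constant matrix H = [[8, 4], [4, 6]].
det(H) = 32, tr(H) = 14.
det(H) > 0 and tr(H) > 0, so H is positive definite everywhere: convex.

convex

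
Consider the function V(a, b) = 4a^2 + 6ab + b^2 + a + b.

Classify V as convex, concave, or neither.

neither

V is quadratic, so its Hessian is the constant matrix H = [[8, 6], [6, 2]].
det(H) = -20, tr(H) = 10.
det(H) < 0, so H is indefinite: neither convex nor concave.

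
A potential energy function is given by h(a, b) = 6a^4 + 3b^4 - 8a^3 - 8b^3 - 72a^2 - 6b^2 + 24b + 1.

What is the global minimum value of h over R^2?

h(a,b) separates as P(a) + Q(b) + 1, so its minimum is min P + min Q + 1.
P'(a) = 24a(a - 3)(a + 2) vanishes at a ∈ {-2, 0, 3}; Q'(b) = 12(b - 2)(b - 1)(b + 1) vanishes at b ∈ {-1, 1, 2}.
Local minima of P (where P''>0): P(-2)=-128, P(3)=-378. Local minima of Q: Q(-1)=-19, Q(2)=8.
So the global minimum of h is P(3) + Q(-1) + 1 = -378 − 19 + 1 = -396, attained at (3, -1).

-396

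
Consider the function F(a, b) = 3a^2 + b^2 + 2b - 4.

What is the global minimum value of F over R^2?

-5

F(a,b) separates as P(a) + Q(b) − 4, so its minimum is min P + min Q − 4.
P'(a) = 6a vanishes at a ∈ {0}; Q'(b) = 2b + 2 vanishes at b ∈ {-1}.
Local minima of P (where P''>0): P(0)=0. Local minima of Q: Q(-1)=-1.
So the global minimum of F is P(0) + Q(-1) − 4 = 0 − 1 − 4 = -5, attained at (0, -1).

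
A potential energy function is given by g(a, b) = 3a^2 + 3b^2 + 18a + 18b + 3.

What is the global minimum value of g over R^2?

-51

g(a,b) separates as P(a) + Q(b) + 3, so its minimum is min P + min Q + 3.
P'(a) = 6a + 18 vanishes at a ∈ {-3}; Q'(b) = 6b + 18 vanishes at b ∈ {-3}.
Local minima of P (where P''>0): P(-3)=-27. Local minima of Q: Q(-3)=-27.
So the global minimum of g is P(-3) + Q(-3) + 3 = -27 − 27 + 3 = -51, attained at (-3, -3).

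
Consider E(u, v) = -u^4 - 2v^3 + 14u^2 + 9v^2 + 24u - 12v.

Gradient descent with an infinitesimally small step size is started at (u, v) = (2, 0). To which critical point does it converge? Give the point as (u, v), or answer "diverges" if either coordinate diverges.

E is separable, so gradient descent decouples: u follows -∂E/∂u, v follows -∂E/∂v.
∂E/∂u = -4(u - 3)(u + 1)(u + 2); at u=2 this is 48, so u decreases.
∂E/∂v = -6(v - 2)(v - 1); at v=0 this is -12, so v increases.
u converges to its nearest critical value -1 (a local min of the u-part); v converges to 1. The iterate converges to (-1, 1).

(-1, 1)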